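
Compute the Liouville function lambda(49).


The Liouville function is lambda(k) = (-1)^Omega(k), where Omega(k) counts the prime factors of k with multiplicity.
Factoring: 49 = 7 * 7, so Omega(49) = 2.
lambda(49) = (-1)^2 = 1.

1


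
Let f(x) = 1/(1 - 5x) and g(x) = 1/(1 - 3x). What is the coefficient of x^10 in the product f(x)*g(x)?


The coefficient of x^n in f*g is the Cauchy product: sum_{k=0}^{n} a^k * b^(n-k).
With a=5, b=3, n=10:
sum_{k=0}^{10} 5^k * 3^(10-k)
= 24325489

24325489


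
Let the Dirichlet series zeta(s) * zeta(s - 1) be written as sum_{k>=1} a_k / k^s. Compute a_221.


Convolution gives a_k = sum_{d | k} d * 1 = sum_{d | k} d = sigma(k), the sum of positive divisors of k.
For k = 221, the divisors are 1, 13, 17, 221, so
sigma(221) = 1 + 13 + 17 + 221 = 252.

252


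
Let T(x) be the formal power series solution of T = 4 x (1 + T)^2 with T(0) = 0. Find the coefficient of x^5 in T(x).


Apply the Lagrange inversion formula: if T = 4 x * phi(T) with phi(t) = (1 + t)^2, then [x^n] T = 4^n * (1/n) [t^(n-1)] phi(t)^n = 4^n * (1/n) [t^(n-1)] (1 + t)^(2n) = 4^n * (1/n) C(2n, n-1).
Using the identity C(2n, n-1) = C(2n, n) * n / (n+1), the unscaled factor equals C(2n, n) / (n+1) = C_n, the n-th Catalan number.
For n = 5: C_5 = C(10, 5) / 6 = 252/6 = 42.
With the 4^5 = 1024 factor, the coefficient is 1024 * 42 = 43008.

43008


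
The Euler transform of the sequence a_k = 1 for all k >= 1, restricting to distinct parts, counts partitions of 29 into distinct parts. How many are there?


Partitions of 29 into distinct parts can be computed via generating function.
Product (1+x)(1+x^2)(1+x^3)...
The coefficient of x^29 = 256

256


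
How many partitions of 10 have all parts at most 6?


Using the generating function (1-x)^(-1)(1-x^2)^(-1)...(1-x^6)^(-1),
the coefficient of x^10 counts these restricted partitions.
Result = 35

35


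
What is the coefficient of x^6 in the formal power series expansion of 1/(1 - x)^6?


The expansion 1/(1 - x)^r = sum_{k>=0} C(k + r - 1, r - 1) x^k follows from the multiset / negative-binomial theorem (or from repeated differentiation of the geometric series).
For r = 6 and k = 6:
C(11, 5) = 39916800 / (120 * 720) = 462.

462


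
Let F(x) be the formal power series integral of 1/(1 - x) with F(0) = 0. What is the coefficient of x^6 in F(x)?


1/(1 - x) = sum_{k>=0} x^k. Integrating termwise and using F(0) = 0 gives
F(x) = sum_{k>=0} x^(k+1) / (k+1) = sum_{m>=1} x^m / m = -ln(1 - x).
So the coefficient of x^6 is 1/6 = 1/6.

1/6


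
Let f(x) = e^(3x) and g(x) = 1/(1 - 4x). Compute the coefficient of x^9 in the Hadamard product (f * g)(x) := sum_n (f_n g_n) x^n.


Expanding: f_k = 3^k/k! (from e^(3x)) and g_k = 4^k (from 1/(1 - 4x)). So the Hadamard coefficient (f * g)_k = 3^k 4^k / k! = (12)^k / k!.
For k = 9: 12^9/9! = 5159780352/362880 = 497664/35.

497664/35


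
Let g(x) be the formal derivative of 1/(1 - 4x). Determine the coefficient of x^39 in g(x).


Differentiate termwise: d/dx sum_{k>=0} 4^k x^k = sum_{k>=1} k 4^k x^(k-1) = sum_{j>=0} (j+1) 4^(j+1) x^j.
Equivalently, d/dx [1/(1 - 4x)] = 4/(1 - 4x)^2.
For j = 39: 40 * 4^40 = 40 * 1208925819614629174706176 = 48357032784585166988247040.

48357032784585166988247040


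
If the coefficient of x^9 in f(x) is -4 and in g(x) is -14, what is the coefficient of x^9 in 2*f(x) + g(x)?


Scalar multiplication scales coefficients: 2 * -4 = -8.
Then add the g coefficient: -8 + -14
= -22

-22


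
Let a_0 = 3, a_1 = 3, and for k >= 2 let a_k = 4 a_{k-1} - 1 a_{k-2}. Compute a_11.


Iterating the recurrence forward:
a_0 = 3
a_1 = 3
a_2 = 4*3 - 1*3 = 9
a_3 = 4*9 - 1*3 = 33
a_4 = 4*33 - 1*9 = 123
a_5 = 4*123 - 1*33 = 459
a_6 = 4*459 - 1*123 = 1713
a_7 = 4*1713 - 1*459 = 6393
a_8 = 4*6393 - 1*1713 = 23859
a_9 = 4*23859 - 1*6393 = 89043
a_10 = 4*89043 - 1*23859 = 332313
a_11 = 4*332313 - 1*89043 = 1240209
So a_11 = 1240209.

1240209


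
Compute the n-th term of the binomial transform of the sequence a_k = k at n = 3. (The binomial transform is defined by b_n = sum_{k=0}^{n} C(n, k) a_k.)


With a_k = k, b_n = sum_{k=0}^{n} C(n, k) k. Using k * C(n, k) = n * C(n-1, k-1) gives b_n = n * sum_{k>=1} C(n-1, k-1) = n * 2^(n-1).
For n = 3: 3 * 2^2 = 3 * 4 = 12.

12


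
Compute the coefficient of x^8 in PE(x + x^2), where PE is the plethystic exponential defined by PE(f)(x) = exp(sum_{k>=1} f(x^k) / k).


With f(x) = x + x^2, the exponent is sum_{k>=1} (x^k + x^(2k)) / k = -ln(1 - x) - ln(1 - x^2). Exponentiating:
PE(x + x^2) = 1 / ((1 - x)(1 - x^2)).
This is the generating function for partitions of n into parts of size 1 or 2. The number of 2's can be any j in 0..4, and the rest are 1's, so
[x^8] = floor(8/2) + 1 = 5.

5


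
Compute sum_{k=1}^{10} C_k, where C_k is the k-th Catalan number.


C_1 through C_10: 1, 2, 5, 14, 42, 132, 429, 1430, 4862, 16796
Sum = 1 + 2 + 5 + 14 + 42 + 132 + 429 + 1430 + 4862 + 16796
= 23713

23713


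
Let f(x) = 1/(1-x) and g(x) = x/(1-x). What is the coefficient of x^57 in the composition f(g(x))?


First simplify the composition: f(g(x)) = 1/(1 - x/(1-x)) = (1-x)/((1-x) - x) = (1-x)/(1-2x).
Now extract the coefficient. Write (1-x)/(1-2x) = 1/(1-2x) - x/(1-2x).
The coefficient of x^n in 1/(1-2x) is 2^n, and in x/(1-2x) is 2^(n-1) (for n >= 1).
So the coefficient of x^57 is 2^57 - 2^56 = 144115188075855872 - 72057594037927936 = 72057594037927936.

72057594037927936


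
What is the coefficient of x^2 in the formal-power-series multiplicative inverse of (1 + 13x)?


The inverse is 1/(1 + 13x). Apply the geometric identity 1/(1 - y) = sum_{k>=0} y^k with y = -13x:
1/(1 + 13x) = sum_{k>=0} (-13)^k x^k.
So the coefficient of x^2 is (-13)^2 = 169.

169


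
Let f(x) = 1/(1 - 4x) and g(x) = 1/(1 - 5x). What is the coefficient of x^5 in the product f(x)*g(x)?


The coefficient of x^n in f*g is the Cauchy product: sum_{k=0}^{n} a^k * b^(n-k).
With a=4, b=5, n=5:
sum_{k=0}^{5} 4^k * 5^(5-k)
= 11529

11529


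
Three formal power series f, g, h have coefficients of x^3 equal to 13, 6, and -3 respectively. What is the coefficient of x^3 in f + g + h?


Series addition is componentwise:
13 + 6 + -3
= 16

16


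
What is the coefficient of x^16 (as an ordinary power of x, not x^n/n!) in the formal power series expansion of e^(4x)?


The exponential series is e^y = sum_{k>=0} y^k / k!. Substituting y = 4x gives
e^(4x) = sum_{k>=0} 4^k x^k / k!.
So the coefficient of x^n is a^n/n! with a = 4, n = 16:
4^16 / 16! = 4294967296/20922789888000 = 131072/638512875

131072/638512875


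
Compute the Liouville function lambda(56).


The Liouville function is lambda(k) = (-1)^Omega(k), where Omega(k) counts the prime factors of k with multiplicity.
Factoring: 56 = 2 * 2 * 2 * 7, so Omega(56) = 4.
lambda(56) = (-1)^4 = 1.

1


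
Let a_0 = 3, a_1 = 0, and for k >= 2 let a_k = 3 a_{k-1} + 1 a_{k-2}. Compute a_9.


Iterating the recurrence forward:
a_0 = 3
a_1 = 0
a_2 = 3*0 + 1*3 = 3
a_3 = 3*3 + 1*0 = 9
a_4 = 3*9 + 1*3 = 30
a_5 = 3*30 + 1*9 = 99
a_6 = 3*99 + 1*30 = 327
a_7 = 3*327 + 1*99 = 1080
a_8 = 3*1080 + 1*327 = 3567
a_9 = 3*3567 + 1*1080 = 11781
So a_9 = 11781.

11781


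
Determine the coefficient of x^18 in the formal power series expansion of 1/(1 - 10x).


The geometric series identity gives 1/(1 - c x) = sum_{k>=0} c^k x^k, so the coefficient of x^k is c^k.
Here c = 10 and k = 18.
Computing: 10^18 = 1000000000000000000

1000000000000000000


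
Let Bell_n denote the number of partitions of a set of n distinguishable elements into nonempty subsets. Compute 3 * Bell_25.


Bell_25 can be computed from the Bell triangle or from Dobinski's identity Bell_n = (1/e) * sum_{k>=0} k^n / k!.
Computing Bell_25 = 4638590332229999353.
Then 3 * 4638590332229999353 = 13915770996689998059.

13915770996689998059


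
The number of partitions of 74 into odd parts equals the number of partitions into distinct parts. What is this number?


Computing partitions of 74 into odd parts (1, 3, 5, ...):
Using the generating function prod_{k>=0} 1/(1-x^(2k+1)),
the count is 44046

44046


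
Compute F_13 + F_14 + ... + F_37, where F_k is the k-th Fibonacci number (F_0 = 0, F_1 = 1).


Use the identity sum_{k=0}^{N} F_k = F_{N+2} - 1 (which follows from F_{k+2} - F_{k+1} = F_k). Then
sum_{k=13}^{37} F_k = (F_{39} - 1) - (F_{14} - 1) = F_{39} - F_{14}.
Computing: F_{39} = 63245986, F_{14} = 377, so
Sum = 63245986 - 377 = 63245609.

63245609


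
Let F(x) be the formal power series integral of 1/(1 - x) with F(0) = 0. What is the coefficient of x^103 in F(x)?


1/(1 - x) = sum_{k>=0} x^k. Integrating termwise and using F(0) = 0 gives
F(x) = sum_{k>=0} x^(k+1) / (k+1) = sum_{m>=1} x^m / m = -ln(1 - x).
So the coefficient of x^103 is 1/103 = 1/103.

1/103


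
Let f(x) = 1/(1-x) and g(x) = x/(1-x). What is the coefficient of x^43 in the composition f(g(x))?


First simplify the composition: f(g(x)) = 1/(1 - x/(1-x)) = (1-x)/((1-x) - x) = (1-x)/(1-2x).
Now extract the coefficient. Write (1-x)/(1-2x) = 1/(1-2x) - x/(1-2x).
The coefficient of x^n in 1/(1-2x) is 2^n, and in x/(1-2x) is 2^(n-1) (for n >= 1).
So the coefficient of x^43 is 2^43 - 2^42 = 8796093022208 - 4398046511104 = 4398046511104.

4398046511104


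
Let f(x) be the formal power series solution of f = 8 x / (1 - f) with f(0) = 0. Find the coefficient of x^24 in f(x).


Apply Lagrange inversion: f = 8 x * phi(f) with phi(t) = 1/(1 - t), so
[x^n] f = 8^n * (1/n) [t^(n-1)] phi(t)^n = 8^n * (1/n) [t^(n-1)] (1 - t)^(-n) = 8^n * (1/n) C(2n - 2, n - 1) = 8^n * C_{n-1}.
For n = 24: C_23 = C(46, 23) / 24 = 8233430727600/24 = 343059613650.
With the 8^24 = 4722366482869645213696 factor, the coefficient is 4722366482869645213696 * 343059613650 = 1620053221126969830323121448550400.

1620053221126969830323121448550400


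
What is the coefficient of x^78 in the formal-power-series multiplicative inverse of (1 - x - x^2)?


Let the inverse be f(x) = sum_{k>=0} a_k x^k. From f(x) * (1 - x - x^2) = 1 and matching coefficients:
 x^0: a_0 = 1.
 x^1: a_1 - a_0 = 0, so a_1 = 1.
 x^k (k >= 2): a_k - a_{k-1} - a_{k-2} = 0, i.e. a_k = a_{k-1} + a_{k-2}.
This is the Fibonacci-type recurrence shifted so that a_0 = a_1 = 1.
Iterating: a_0=1, a_1=1, a_2=2, a_3=3, a_4=5, a_5=8, a_6=13, a_7=21, a_8=34, a_9=55, ...
a_78 = 14472334024676221.

14472334024676221


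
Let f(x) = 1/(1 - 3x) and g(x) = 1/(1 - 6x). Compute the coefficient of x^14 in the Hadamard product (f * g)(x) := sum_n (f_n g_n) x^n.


f has coefficients f_k = 3^k and g has coefficients g_k = 6^k, so the Hadamard product has coefficient (f*g)_k = 3^k * 6^k = 18^k.
For k = 14: 18^14 = 374813367582081024.

374813367582081024


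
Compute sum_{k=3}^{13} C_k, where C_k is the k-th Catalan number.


C_3 through C_13: 5, 14, 42, 132, 429, 1430, 4862, 16796, 58786, 208012, 742900
Sum = 5 + 14 + 42 + 132 + 429 + 1430 + 4862 + 16796 + 58786 + 208012 + 742900
= 1033408

1033408


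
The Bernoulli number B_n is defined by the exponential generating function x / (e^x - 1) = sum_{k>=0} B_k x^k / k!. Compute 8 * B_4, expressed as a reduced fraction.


Bernoulli numbers can also be computed recursively via B_0 = 1 and sum_{j=0}^{m} C(m+1, j) B_j = 0 for m >= 1. Odd-index Bernoulli numbers vanish for k >= 3.
Computing B_4 = -1/30, so 8 * B_4 = 8 * -1/30 = -4/15.

-4/15


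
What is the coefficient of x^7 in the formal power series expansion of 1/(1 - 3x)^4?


The general identity 1/(1 - c x)^r = sum_{k>=0} c^k C(k + r - 1, r - 1) x^k follows by substituting y = c x into 1/(1 - y)^r = sum_{k>=0} C(k + r - 1, r - 1) y^k.
For c = 3, r = 4, k = 7:
3^7 * C(10, 3) = 2187 * 120 = 262440.

262440


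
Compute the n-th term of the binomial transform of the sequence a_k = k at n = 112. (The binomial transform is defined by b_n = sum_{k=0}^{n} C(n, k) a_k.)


With a_k = k, b_n = sum_{k=0}^{n} C(n, k) k. Using k * C(n, k) = n * C(n-1, k-1) gives b_n = n * sum_{k>=1} C(n-1, k-1) = n * 2^(n-1).
For n = 112: 112 * 2^111 = 112 * 2596148429267413814265248164610048 = 290768624077950347197707794436325376.

290768624077950347197707794436325376


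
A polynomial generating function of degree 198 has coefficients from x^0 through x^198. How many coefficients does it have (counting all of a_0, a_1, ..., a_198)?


A polynomial of degree 198 takes the form a_0 + a_1 x + ... + a_198 x^198.
The number of coefficients is 198 + 1 = 199.

199


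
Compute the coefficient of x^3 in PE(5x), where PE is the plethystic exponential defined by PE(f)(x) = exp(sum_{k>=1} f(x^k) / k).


With f(x) = 5x, the exponent is sum_{k>=1} 5 x^k / k = 5 * (-ln(1 - x)). Exponentiating:
PE(5x) = exp(-5 ln(1 - x)) = 1/(1 - x)^5.
By the negative binomial expansion, [x^n] 1/(1 - x)^5 = C(n + 4, 4).
For n = 3: C(7, 4) = 35.

35


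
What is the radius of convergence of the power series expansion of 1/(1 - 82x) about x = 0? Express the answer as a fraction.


Expanding 1/(1 - 82x) = sum_{k>=0} 82^k x^k, the series converges when |82x| < 1, i.e., |x| < 1/82.
So the radius of convergence is 1/82 = 1/82.

1/82


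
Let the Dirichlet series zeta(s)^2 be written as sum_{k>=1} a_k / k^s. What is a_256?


The Dirichlet convolution of the constant function 1 with itself gives (1 * 1)(k) = sum_{d | k} 1 = d(k), the number of positive divisors of k.
Since zeta(s) = sum_{k>=1} 1/k^s, we have zeta(s)^2 = sum_{k>=1} d(k)/k^s, so a_k = d(k).
For k = 256: the divisors are 1, 2, 4, 8, 16, 32, 64, 128, 256.
Count = 9.

9


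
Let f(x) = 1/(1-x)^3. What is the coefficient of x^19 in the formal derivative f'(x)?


Differentiate: d/dx [ 1/(1-x)^r ] = r / (1-x)^(r+1).
Here r = 3, so f'(x) = 3 / (1-x)^4.
The expansion of 1/(1-x)^(r+1) has coefficient of x^n equal to C(n+r, r).
So the coefficient of x^19 in f'(x) is
3 * C(22, 3) = 3 * 1540 = 4620

4620


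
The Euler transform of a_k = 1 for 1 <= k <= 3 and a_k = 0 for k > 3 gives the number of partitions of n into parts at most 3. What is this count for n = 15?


Partitions of 15 into parts at most 3:
Using generating function (1-x)^(-1)(1-x^2)^(-1)(1-x^3)^(-1),
the coefficient of x^15 = 27

27


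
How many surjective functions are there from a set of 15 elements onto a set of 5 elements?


By inclusion-exclusion on which target elements are missed, the number of surjections from an n-set onto a k-set is
surj(n, k) = sum_{j=0}^{k} (-1)^j C(k, j) (k - j)^n.
Equivalently surj(n, k) = k! * S(n, k), where S(n, k) is the Stirling number of the second kind.
For n = 15, k = 5:
S(15, 5) = 210766920, so
surj = 5! * 210766920 = 120 * 210766920 = 25292030400.

25292030400


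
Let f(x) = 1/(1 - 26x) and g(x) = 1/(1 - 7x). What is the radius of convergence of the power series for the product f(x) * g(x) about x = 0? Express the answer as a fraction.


The radius of 1/(1 - 26x) is 1/26 (nearest singularity at x = 1/26), and the radius of 1/(1 - 7x) is 1/7.
The product f(x)*g(x) = 1/((1 - 26x)(1 - 7x)) has singularities at both 1/26 and 1/7, so its radius of convergence is the distance to the nearest one:
min(1/26, 1/7) = 1/26.

1/26


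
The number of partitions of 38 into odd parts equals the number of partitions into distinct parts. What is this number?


Computing partitions of 38 into odd parts (1, 3, 5, ...):
Using the generating function prod_{k>=0} 1/(1-x^(2k+1)),
the count is 864

864


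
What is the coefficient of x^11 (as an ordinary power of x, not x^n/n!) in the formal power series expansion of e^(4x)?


The exponential series is e^y = sum_{k>=0} y^k / k!. Substituting y = 4x gives
e^(4x) = sum_{k>=0} 4^k x^k / k!.
So the coefficient of x^n is a^n/n! with a = 4, n = 11:
4^11 / 11! = 4194304/39916800 = 16384/155925

16384/155925


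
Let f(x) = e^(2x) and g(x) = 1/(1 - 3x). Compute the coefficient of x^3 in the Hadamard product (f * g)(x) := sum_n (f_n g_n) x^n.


Expanding: f_k = 2^k/k! (from e^(2x)) and g_k = 3^k (from 1/(1 - 3x)). So the Hadamard coefficient (f * g)_k = 2^k 3^k / k! = (6)^k / k!.
For k = 3: 6^3/3! = 216/6 = 36.

36


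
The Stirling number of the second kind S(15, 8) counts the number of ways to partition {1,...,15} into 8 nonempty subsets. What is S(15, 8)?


Using the explicit formula S(n,k) = (1/k!) sum_{j=0}^{k} (-1)^(k-j) C(k,j) j^n:
S(15, 8) = 216627840
Equivalently, S(n,k) is n! times the coefficient of x^n in the EGF (e^x - 1)^k / k!.

216627840


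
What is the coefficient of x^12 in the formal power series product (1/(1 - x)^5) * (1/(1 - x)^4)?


Combine the factors: (1/(1 - x)^5) * (1/(1 - x)^4) = 1/(1 - x)^9.
Then use 1/(1 - x)^r = sum_{k>=0} C(k + r - 1, r - 1) x^k with r = 9 and k = 12:
C(20, 8) = 125970.

125970


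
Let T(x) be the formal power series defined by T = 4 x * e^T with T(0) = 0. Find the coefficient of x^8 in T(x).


Apply the Lagrange inversion formula: if T = 4 x * phi(T) with phi(t) = e^t, then
[x^n] T = 4^n * (1/n) [t^(n-1)] phi(t)^n = 4^n * (1/n) [t^(n-1)] e^(n t) = 4^n * (1/n) * n^(n-1) / (n-1)! = 4^n * n^(n-1) / n!.
When c = 1 this is the Cayley count of rooted labeled trees on n vertices, divided by n!.
For n = 8: 4^8 * 8^7 / 8! = 65536 * 2097152/40320 = 1073741824/315.

1073741824/315


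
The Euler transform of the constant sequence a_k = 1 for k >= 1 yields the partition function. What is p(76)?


The Euler transform converts the sequence a_k = 1 into the number of integer partitions.
Using the recurrence or dynamic programming:
p(76) = 9289091

9289091


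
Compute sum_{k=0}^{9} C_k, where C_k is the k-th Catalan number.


C_0 through C_9: 1, 1, 2, 5, 14, 42, 132, 429, 1430, 4862
Sum = 1 + 1 + 2 + 5 + 14 + 42 + 132 + 429 + 1430 + 4862
= 6918

6918


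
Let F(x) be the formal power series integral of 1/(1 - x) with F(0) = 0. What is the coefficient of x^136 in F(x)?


1/(1 - x) = sum_{k>=0} x^k. Integrating termwise and using F(0) = 0 gives
F(x) = sum_{k>=0} x^(k+1) / (k+1) = sum_{m>=1} x^m / m = -ln(1 - x).
So the coefficient of x^136 is 1/136 = 1/136.

1/136


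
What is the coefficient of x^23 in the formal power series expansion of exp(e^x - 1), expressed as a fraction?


exp(e^x - 1) is the exponential generating function for the Bell numbers Bell_k: exp(e^x - 1) = sum_{k>=0} Bell_k x^k / k!.
So the coefficient of x^23 in exp(e^x - 1) is Bell_23 / 23!.
Computing: Bell_23 = 44152005855084346 and 23! = 25852016738884976640000, giving
44152005855084346/25852016738884976640000 = 22076002927542173/12926008369442488320000.

22076002927542173/12926008369442488320000


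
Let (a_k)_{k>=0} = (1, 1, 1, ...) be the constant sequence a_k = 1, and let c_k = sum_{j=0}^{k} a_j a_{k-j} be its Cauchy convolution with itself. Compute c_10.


Since a_j = 1 for all j >= 0, the convolution sum becomes
c_k = sum_{j=0}^{k} 1 * 1 = 1 * (k + 1).
Equivalently, the generating function of (a_k) is 1/(1 - x) and its square is 1/(1 - x)^2 = sum_{k>=0} 1(k + 1) x^k.
For k = 10: 1 * 11 = 11.

11


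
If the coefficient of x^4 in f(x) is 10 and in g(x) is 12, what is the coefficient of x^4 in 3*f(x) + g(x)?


Scalar multiplication scales coefficients: 3 * 10 = 30.
Then add the g coefficient: 30 + 12
= 42

42


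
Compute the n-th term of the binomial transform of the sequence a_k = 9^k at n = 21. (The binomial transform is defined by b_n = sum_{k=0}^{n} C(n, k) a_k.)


With a_k = 9^k, b_n = sum_{k=0}^{n} C(n, k) 9^k = (1 + 9)^n by the binomial theorem.
For n = 21: (1 + 9)^21 = 10^21 = 1000000000000000000000.

1000000000000000000000


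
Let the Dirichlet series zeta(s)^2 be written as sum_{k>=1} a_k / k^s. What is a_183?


The Dirichlet convolution of the constant function 1 with itself gives (1 * 1)(k) = sum_{d | k} 1 = d(k), the number of positive divisors of k.
Since zeta(s) = sum_{k>=1} 1/k^s, we have zeta(s)^2 = sum_{k>=1} d(k)/k^s, so a_k = d(k).
For k = 183: the divisors are 1, 3, 61, 183.
Count = 4.

4


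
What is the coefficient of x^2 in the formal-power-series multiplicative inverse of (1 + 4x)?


The inverse is 1/(1 + 4x). Apply the geometric identity 1/(1 - y) = sum_{k>=0} y^k with y = -4x:
1/(1 + 4x) = sum_{k>=0} (-4)^k x^k.
So the coefficient of x^2 is (-4)^2 = 16.

16


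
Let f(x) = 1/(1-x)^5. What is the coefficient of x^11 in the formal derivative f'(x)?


Differentiate: d/dx [ 1/(1-x)^r ] = r / (1-x)^(r+1).
Here r = 5, so f'(x) = 5 / (1-x)^6.
The expansion of 1/(1-x)^(r+1) has coefficient of x^n equal to C(n+r, r).
So the coefficient of x^11 in f'(x) is
5 * C(16, 5) = 5 * 4368 = 21840

21840


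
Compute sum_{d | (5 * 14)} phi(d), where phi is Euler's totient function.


First, 5 * 14 = 70. One classical identity is sum_{d | n} phi(d) = n (each k in [1, n] has a unique gcd with n, and among the k's with gcd(k, n) = n/d there are phi(d) of them). So the sum equals 70. We also verify directly:
Divisors of 70: 1, 2, 5, 7, 10, 14, 35, 70.
phi values: 1, 1, 4, 6, 4, 6, 24, 24.
Sum = 70.

70


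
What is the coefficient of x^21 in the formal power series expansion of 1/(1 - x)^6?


The negative binomial / multiset identity is
1/(1 - x)^r = sum_{k>=0} C(k + r - 1, r - 1) x^k.
Here r = 6 and k = 21, so the coefficient is
C(21 + 5, 5) = C(26, 5)
= 65780

65780


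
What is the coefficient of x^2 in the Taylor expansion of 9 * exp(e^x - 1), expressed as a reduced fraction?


exp(e^x - 1) = sum_{k>=0} Bell_k x^k / k!, where Bell_k is the k-th Bell number.
So the coefficient of x^2 is 9 * Bell_2 / 2!.
Computing: Bell_2 = 2 and 2! = 2, giving
9 * 2/2 = 9.

9


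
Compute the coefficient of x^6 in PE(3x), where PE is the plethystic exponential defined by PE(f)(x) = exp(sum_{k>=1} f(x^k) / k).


With f(x) = 3x, the exponent is sum_{k>=1} 3 x^k / k = 3 * (-ln(1 - x)). Exponentiating:
PE(3x) = exp(-3 ln(1 - x)) = 1/(1 - x)^3.
By the negative binomial expansion, [x^n] 1/(1 - x)^3 = C(n + 2, 2).
For n = 6: C(8, 2) = 28.

28


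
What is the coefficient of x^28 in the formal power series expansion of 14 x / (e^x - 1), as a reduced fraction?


The exponential generating function for Bernoulli numbers is
x / (e^x - 1) = sum_{k>=0} B_k x^k / k!.
So the coefficient of x^28 in 14 x / (e^x - 1) is 14 B_28 / 28!.
Computing: B_28 = -23749461029/870, 28! = 304888344611713860501504000000, giving
14 * -23749461029/870 / 304888344611713860501504000000 = -3392780147/2706661834818276108533760000000.

-3392780147/2706661834818276108533760000000


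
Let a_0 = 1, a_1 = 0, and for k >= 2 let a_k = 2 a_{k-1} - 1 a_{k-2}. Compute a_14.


Iterating the recurrence forward:
a_0 = 1
a_1 = 0
a_2 = 2*0 - 1*1 = -1
a_3 = 2*-1 - 1*0 = -2
a_4 = 2*-2 - 1*-1 = -3
a_5 = 2*-3 - 1*-2 = -4
a_6 = 2*-4 - 1*-3 = -5
a_7 = 2*-5 - 1*-4 = -6
a_8 = 2*-6 - 1*-5 = -7
a_9 = 2*-7 - 1*-6 = -8
a_10 = 2*-8 - 1*-7 = -9
a_11 = 2*-9 - 1*-8 = -10
a_12 = 2*-10 - 1*-9 = -11
a_13 = 2*-11 - 1*-10 = -12
a_14 = 2*-12 - 1*-11 = -13
So a_14 = -13.

-13


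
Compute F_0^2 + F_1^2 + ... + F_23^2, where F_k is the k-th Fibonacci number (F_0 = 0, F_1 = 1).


There is a standard identity sum_{k=0}^{N} F_k^2 = F_N * F_{N+1} (proved inductively from the telescoping relation F_k^2 = F_k F_{k+1} - F_{k-1} F_k). Then
sum_{k=0}^{23} F_k^2 = F_23 F_24 - F_0 F_0.
Computing: F_23 = 28657, F_24 = 46368.
Sum = 28657 * 46368 = 1328767776.

1328767776


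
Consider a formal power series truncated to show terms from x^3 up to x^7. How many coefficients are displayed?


From x^3 to x^7 inclusive, the count is 7 - 3 + 1 = 5.

5


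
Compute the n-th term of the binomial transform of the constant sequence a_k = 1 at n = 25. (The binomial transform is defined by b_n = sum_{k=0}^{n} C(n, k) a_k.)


With a_k = 1 for all k, b_n = sum_{k=0}^{n} C(n, k) = 2^n by the binomial theorem.
For n = 25: 2^25 = 33554432.

33554432


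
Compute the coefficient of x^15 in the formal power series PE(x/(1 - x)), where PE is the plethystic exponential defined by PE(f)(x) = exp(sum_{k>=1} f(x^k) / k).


For f(x) = x/(1 - x) we have
sum_{k>=1} f(x^k) / k = sum_{k>=1} (1/k) * x^k / (1 - x^k) = sum_{k, m >= 1} x^(k m) / k,
which after exponentiating simplifies to
PE(x/(1 - x)) = prod_{k>=1} 1 / (1 - x^k).
This is the generating function for the partition function p(n), so the coefficient of x^15 is p(15).
Computing p(15) by dynamic programming over parts 1, 2, ..., 15: p(15) = 176.

176


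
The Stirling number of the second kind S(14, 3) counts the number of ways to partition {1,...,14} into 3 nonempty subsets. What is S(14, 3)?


Using the explicit formula S(n,k) = (1/k!) sum_{j=0}^{k} (-1)^(k-j) C(k,j) j^n:
S(14, 3) = 788970
Equivalently, S(n,k) is n! times the coefficient of x^n in the EGF (e^x - 1)^k / k!.

788970


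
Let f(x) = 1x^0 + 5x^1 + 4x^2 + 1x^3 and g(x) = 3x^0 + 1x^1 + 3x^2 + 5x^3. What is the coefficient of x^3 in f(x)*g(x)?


Cauchy product at x^3:
1*5 + 5*3 + 4*1 + 1*3
= 27

27


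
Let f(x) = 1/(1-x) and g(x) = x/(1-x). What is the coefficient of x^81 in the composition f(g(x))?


First simplify the composition: f(g(x)) = 1/(1 - x/(1-x)) = (1-x)/((1-x) - x) = (1-x)/(1-2x).
Now extract the coefficient. Write (1-x)/(1-2x) = 1/(1-2x) - x/(1-2x).
The coefficient of x^n in 1/(1-2x) is 2^n, and in x/(1-2x) is 2^(n-1) (for n >= 1).
So the coefficient of x^81 is 2^81 - 2^80 = 2417851639229258349412352 - 1208925819614629174706176 = 1208925819614629174706176.

1208925819614629174706176


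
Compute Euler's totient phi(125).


phi(n) counts integers in [1, n] coprime to n. Using the multiplicative formula phi(n) = n * prod_{p | n} (1 - 1/p):
125 = 5^3, so
phi(125) = 125 * (1 - 1/5) = 100.

100


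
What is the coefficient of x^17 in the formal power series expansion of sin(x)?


The Maclaurin series is sin(t) = sum_{k>=0} (-1)^k t^(2k+1) / (2k+1)!, so substituting t = x, only odd powers of x are nonzero, with coefficient of x^(2k+1) equal to (-1)^k / (2k+1)!.
Write 17 = 2*8 + 1, giving the coefficient (-1)^8 / 17! = 1/355687428096000 = 1/355687428096000.

1/355687428096000


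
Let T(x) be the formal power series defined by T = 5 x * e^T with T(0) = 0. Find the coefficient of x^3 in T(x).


Apply the Lagrange inversion formula: if T = 5 x * phi(T) with phi(t) = e^t, then
[x^n] T = 5^n * (1/n) [t^(n-1)] phi(t)^n = 5^n * (1/n) [t^(n-1)] e^(n t) = 5^n * (1/n) * n^(n-1) / (n-1)! = 5^n * n^(n-1) / n!.
When c = 1 this is the Cayley count of rooted labeled trees on n vertices, divided by n!.
For n = 3: 5^3 * 3^2 / 3! = 125 * 9/6 = 375/2.

375/2


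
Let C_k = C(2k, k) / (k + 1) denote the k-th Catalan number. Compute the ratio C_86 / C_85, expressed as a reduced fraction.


Using C_k = (2k)! / (k! (k+1)!), the ratio C_{k+1}/C_k simplifies to
C_{k+1}/C_k = [(2k+2)! / ((k+1)! (k+2)!)] * [k! (k+1)! / (2k)!]
 = (2k+2)(2k+1) / ((k+1)(k+2)) = 2(2k+1) / (k+2).
For k = 85: 2(2*85 + 1) / (85 + 2) = 342/87 = 114/29.

114/29


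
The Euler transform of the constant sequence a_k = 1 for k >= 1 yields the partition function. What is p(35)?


The Euler transform converts the sequence a_k = 1 into the number of integer partitions.
Using the recurrence or dynamic programming:
p(35) = 14883

14883


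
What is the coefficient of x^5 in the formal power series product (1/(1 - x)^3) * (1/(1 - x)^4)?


Combine the factors: (1/(1 - x)^3) * (1/(1 - x)^4) = 1/(1 - x)^7.
Then use 1/(1 - x)^r = sum_{k>=0} C(k + r - 1, r - 1) x^k with r = 7 and k = 5:
C(11, 6) = 462.

462


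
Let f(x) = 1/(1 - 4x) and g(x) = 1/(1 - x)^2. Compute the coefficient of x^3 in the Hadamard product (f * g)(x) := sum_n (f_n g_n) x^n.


f has coefficients f_k = 4^k. For g = 1/(1 - x)^2 the coefficient is g_k = C(k + 1, 1) = k + 1. The Hadamard coefficient is (f * g)_k = 4^k * (k + 1).
For k = 3: 4^3 * 4 = 64 * 4 = 256.

256


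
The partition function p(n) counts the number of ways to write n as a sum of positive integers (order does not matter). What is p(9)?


Using the generating function prod_{k>=1} 1/(1-x^k), we compute p(9).
By dynamic programming over parts 1 through 9:
p(9) = 30

30


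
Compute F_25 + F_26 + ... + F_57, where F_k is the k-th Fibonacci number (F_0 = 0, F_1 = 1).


Use the identity sum_{k=0}^{N} F_k = F_{N+2} - 1 (which follows from F_{k+2} - F_{k+1} = F_k). Then
sum_{k=25}^{57} F_k = (F_{59} - 1) - (F_{26} - 1) = F_{59} - F_{26}.
Computing: F_{59} = 956722026041, F_{26} = 121393, so
Sum = 956722026041 - 121393 = 956721904648.

956721904648


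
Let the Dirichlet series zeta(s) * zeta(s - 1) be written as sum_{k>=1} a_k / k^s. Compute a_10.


Convolution gives a_k = sum_{d | k} d * 1 = sum_{d | k} d = sigma(k), the sum of positive divisors of k.
For k = 10, the divisors are 1, 2, 5, 10, so
sigma(10) = 1 + 2 + 5 + 10 = 18.

18


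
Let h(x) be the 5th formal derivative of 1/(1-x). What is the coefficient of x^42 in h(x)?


Differentiating 5 times: d^5/dx^5 [1/(1-x)] = 5!/(1-x)^6.
The expansion 1/(1-x)^6 = sum_{k>=0} C(k+5, 5) x^k, so the coefficient of x^n in 5!/(1-x)^6 is 5! * C(n+5, 5).
For n = 42: 120 * C(47, 5) = 120 * 1533939 = 184072680

184072680


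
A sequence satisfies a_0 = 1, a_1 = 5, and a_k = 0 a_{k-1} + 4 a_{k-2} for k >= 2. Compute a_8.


The characteristic equation is t^2 - 0 t - 4 = 0, with roots r_1 = 2 and r_2 = -2 (so c_1 = r_1 + r_2, c_2 = -r_1 r_2 as required).
One can use the closed form a_n = A r_1^n + B r_2^n, but direct iteration is more reliable:
a_0 = 1, a_1 = 5, a_2 = 4, a_3 = 20, a_4 = 16, a_5 = 80, a_6 = 64, a_7 = 320, a_8 = 256.
So a_8 = 256.

256


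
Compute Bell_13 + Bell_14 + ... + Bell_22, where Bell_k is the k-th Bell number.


Recall Bell_k counts set partitions of a k-set (with Bell_0 = 1 by convention).
Bell_13 through Bell_22: 27644437, 190899322, 1382958545, 10480142147, 82864869804, 682076806159, 5832742205057, 51724158235372, 474869816156751, 4506715738447323
Sum = 27644437 + 190899322 + 1382958545 + 10480142147 + 82864869804 + 682076806159 + 5832742205057 + 51724158235372 + 474869816156751 + 4506715738447323 = 5039919478364917.

5039919478364917


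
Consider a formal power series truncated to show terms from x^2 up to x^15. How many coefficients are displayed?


From x^2 to x^15 inclusive, the count is 15 - 2 + 1 = 14.

14


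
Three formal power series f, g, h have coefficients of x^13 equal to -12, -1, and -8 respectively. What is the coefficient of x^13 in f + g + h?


Series addition is componentwise:
-12 + -1 + -8
= -21

-21


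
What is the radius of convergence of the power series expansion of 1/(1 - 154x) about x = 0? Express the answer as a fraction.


Expanding 1/(1 - 154x) = sum_{k>=0} 154^k x^k, the series converges when |154x| < 1, i.e., |x| < 1/154.
So the radius of convergence is 1/154 = 1/154.

1/154


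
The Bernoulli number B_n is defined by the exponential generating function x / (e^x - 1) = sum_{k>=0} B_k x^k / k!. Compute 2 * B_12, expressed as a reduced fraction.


Bernoulli numbers can also be computed recursively via B_0 = 1 and sum_{j=0}^{m} C(m+1, j) B_j = 0 for m >= 1. Odd-index Bernoulli numbers vanish for k >= 3.
Computing B_12 = -691/2730, so 2 * B_12 = 2 * -691/2730 = -691/1365.

-691/1365


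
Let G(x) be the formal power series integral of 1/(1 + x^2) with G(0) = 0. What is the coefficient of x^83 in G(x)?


1/(1 + x^2) = sum_{j>=0} (-1)^j x^(2j). Integrating termwise with G(0) = 0:
G(x) = sum_{j>=0} (-1)^j x^(2j+1) / (2j+1) = arctan(x).
Only odd powers are nonzero. For x^83 write 83 = 2*41 + 1, giving
(-1)^41 / 83 = -1/83 = -1/83.

-1/83


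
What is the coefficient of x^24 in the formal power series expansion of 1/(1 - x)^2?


The negative binomial / multiset identity is
1/(1 - x)^r = sum_{k>=0} C(k + r - 1, r - 1) x^k.
Here r = 2 and k = 24, so the coefficient is
C(24 + 1, 1) = C(25, 1)
= 25

25


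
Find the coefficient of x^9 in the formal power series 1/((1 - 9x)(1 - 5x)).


By partial fractions or Cauchy convolution:
The coefficient equals sum_{k=0}^{9} 9^k * 5^(9-k).
= 869254694

869254694


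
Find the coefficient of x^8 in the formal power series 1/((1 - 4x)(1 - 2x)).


By partial fractions or Cauchy convolution:
The coefficient equals sum_{k=0}^{8} 4^k * 2^(8-k).
= 130816

130816


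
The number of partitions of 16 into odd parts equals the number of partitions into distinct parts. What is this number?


Computing partitions of 16 into odd parts (1, 3, 5, ...):
Using the generating function prod_{k>=0} 1/(1-x^(2k+1)),
the count is 32

32


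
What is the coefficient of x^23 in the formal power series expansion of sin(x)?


The Maclaurin series is sin(t) = sum_{k>=0} (-1)^k t^(2k+1) / (2k+1)!, so substituting t = x, only odd powers of x are nonzero, with coefficient of x^(2k+1) equal to (-1)^k / (2k+1)!.
Write 23 = 2*11 + 1, giving the coefficient (-1)^11 / 23! = -1/25852016738884976640000 = -1/25852016738884976640000.

-1/25852016738884976640000


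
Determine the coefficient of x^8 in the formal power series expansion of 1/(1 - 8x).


The geometric series identity gives 1/(1 - c x) = sum_{k>=0} c^k x^k, so the coefficient of x^k is c^k.
Here c = 8 and k = 8.
Computing: 8^8 = 16777216

16777216


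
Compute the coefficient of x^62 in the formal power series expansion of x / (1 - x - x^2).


Let f(x) = sum_{k>=0} a_k x^k. Multiplying f(x) * (1 - x - x^2) = x and matching coefficients gives a_0 = 0, a_1 = 1, and a_k = a_{k-1} + a_{k-2} for k >= 2. These are the Fibonacci numbers F_k.
Iterating from F_0 = 0, F_1 = 1:
F_0=0, F_1=1, F_2=1, F_3=2, F_4=3, F_5=5, F_6=8, F_7=13, F_8=21, F_9=34, ...
F_62 = 4052739537881.

4052739537881


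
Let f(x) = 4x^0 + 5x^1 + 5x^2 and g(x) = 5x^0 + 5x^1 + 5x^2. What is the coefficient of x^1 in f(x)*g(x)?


Cauchy product at x^1:
4*5 + 5*5
= 45

45


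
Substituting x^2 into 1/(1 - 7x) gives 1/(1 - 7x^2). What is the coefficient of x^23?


Since 1/(1 - 7x^2) only has even powers of x,
the coefficient of x^23 (odd) is 0.

0


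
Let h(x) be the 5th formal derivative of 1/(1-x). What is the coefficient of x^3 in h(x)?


Differentiating 5 times: d^5/dx^5 [1/(1-x)] = 5!/(1-x)^6.
The expansion 1/(1-x)^6 = sum_{k>=0} C(k+5, 5) x^k, so the coefficient of x^n in 5!/(1-x)^6 is 5! * C(n+5, 5).
For n = 3: 120 * C(8, 5) = 120 * 56 = 6720

6720


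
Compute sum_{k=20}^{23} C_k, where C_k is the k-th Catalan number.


C_20 through C_23: 6564120420, 24466267020, 91482563640, 343059613650
Sum = 6564120420 + 24466267020 + 91482563640 + 343059613650
= 465572564730

465572564730


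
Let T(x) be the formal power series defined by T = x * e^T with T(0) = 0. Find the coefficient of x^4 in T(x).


Apply the Lagrange inversion formula: if T = x * phi(T) with phi(t) = e^t, then
[x^n] T = (1/n) [t^(n-1)] phi(t)^n = (1/n) [t^(n-1)] e^(n t) = (1/n) * n^(n-1) / (n-1)! = n^(n-1) / n!.
When c = 1 this is the Cayley count of rooted labeled trees on n vertices, divided by n!.
For n = 4: 4^3 / 4! = 64/24 = 8/3.

8/3


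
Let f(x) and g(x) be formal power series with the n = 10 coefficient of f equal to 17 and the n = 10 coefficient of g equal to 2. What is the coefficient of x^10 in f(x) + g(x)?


Addition of formal power series is termwise.
The coefficient of x^10 in f + g = 17 + 2
= 19

19


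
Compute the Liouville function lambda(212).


The Liouville function is lambda(k) = (-1)^Omega(k), where Omega(k) counts the prime factors of k with multiplicity.
Factoring: 212 = 2 * 2 * 53, so Omega(212) = 3.
lambda(212) = (-1)^3 = -1.

-1


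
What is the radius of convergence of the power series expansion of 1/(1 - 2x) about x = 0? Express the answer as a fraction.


Expanding 1/(1 - 2x) = sum_{k>=0} 2^k x^k, the series converges when |2x| < 1, i.e., |x| < 1/2.
So the radius of convergence is 1/2 = 1/2.

1/2


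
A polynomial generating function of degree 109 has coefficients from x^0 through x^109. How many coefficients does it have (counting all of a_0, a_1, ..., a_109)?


A polynomial of degree 109 takes the form a_0 + a_1 x + ... + a_109 x^109.
The number of coefficients is 109 + 1 = 110.

110


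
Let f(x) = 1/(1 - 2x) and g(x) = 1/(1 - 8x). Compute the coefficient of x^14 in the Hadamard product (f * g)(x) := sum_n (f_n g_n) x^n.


f has coefficients f_k = 2^k and g has coefficients g_k = 8^k, so the Hadamard product has coefficient (f*g)_k = 2^k * 8^k = 16^k.
For k = 14: 16^14 = 72057594037927936.

72057594037927936


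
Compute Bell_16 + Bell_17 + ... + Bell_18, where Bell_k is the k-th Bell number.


Recall Bell_k counts set partitions of a k-set (with Bell_0 = 1 by convention).
Bell_16 through Bell_18: 10480142147, 82864869804, 682076806159
Sum = 10480142147 + 82864869804 + 682076806159 = 775421818110.

775421818110


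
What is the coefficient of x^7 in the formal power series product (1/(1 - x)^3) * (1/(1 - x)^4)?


Combine the factors: (1/(1 - x)^3) * (1/(1 - x)^4) = 1/(1 - x)^7.
Then use 1/(1 - x)^r = sum_{k>=0} C(k + r - 1, r - 1) x^k with r = 7 and k = 7:
C(13, 6) = 1716.

1716


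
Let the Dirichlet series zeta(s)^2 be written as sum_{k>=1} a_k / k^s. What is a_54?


The Dirichlet convolution of the constant function 1 with itself gives (1 * 1)(k) = sum_{d | k} 1 = d(k), the number of positive divisors of k.
Since zeta(s) = sum_{k>=1} 1/k^s, we have zeta(s)^2 = sum_{k>=1} d(k)/k^s, so a_k = d(k).
For k = 54: the divisors are 1, 2, 3, 6, 9, 18, 27, 54.
Count = 8.

8


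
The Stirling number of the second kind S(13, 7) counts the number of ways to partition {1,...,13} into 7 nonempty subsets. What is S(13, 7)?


Using the explicit formula S(n,k) = (1/k!) sum_{j=0}^{k} (-1)^(k-j) C(k,j) j^n:
S(13, 7) = 5715424
Equivalently, S(n,k) is n! times the coefficient of x^n in the EGF (e^x - 1)^k / k!.

5715424


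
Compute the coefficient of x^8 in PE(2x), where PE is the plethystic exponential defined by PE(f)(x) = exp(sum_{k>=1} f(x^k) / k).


With f(x) = 2x, the exponent is sum_{k>=1} 2 x^k / k = 2 * (-ln(1 - x)). Exponentiating:
PE(2x) = exp(-2 ln(1 - x)) = 1/(1 - x)^2.
By the negative binomial expansion, [x^n] 1/(1 - x)^2 = C(n + 1, 1).
For n = 8: C(9, 1) = 9.

9


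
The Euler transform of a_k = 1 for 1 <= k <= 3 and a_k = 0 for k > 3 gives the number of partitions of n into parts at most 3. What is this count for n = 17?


Partitions of 17 into parts at most 3:
Using generating function (1-x)^(-1)(1-x^2)^(-1)(1-x^3)^(-1),
the coefficient of x^17 = 33

33


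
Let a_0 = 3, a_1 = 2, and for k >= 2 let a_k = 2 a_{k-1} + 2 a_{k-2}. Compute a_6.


Iterating the recurrence forward:
a_0 = 3
a_1 = 2
a_2 = 2*2 + 2*3 = 10
a_3 = 2*10 + 2*2 = 24
a_4 = 2*24 + 2*10 = 68
a_5 = 2*68 + 2*24 = 184
a_6 = 2*184 + 2*68 = 504
So a_6 = 504.

504


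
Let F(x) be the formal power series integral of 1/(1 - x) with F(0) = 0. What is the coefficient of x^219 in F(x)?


1/(1 - x) = sum_{k>=0} x^k. Integrating termwise and using F(0) = 0 gives
F(x) = sum_{k>=0} x^(k+1) / (k+1) = sum_{m>=1} x^m / m = -ln(1 - x).
So the coefficient of x^219 is 1/219 = 1/219.

1/219


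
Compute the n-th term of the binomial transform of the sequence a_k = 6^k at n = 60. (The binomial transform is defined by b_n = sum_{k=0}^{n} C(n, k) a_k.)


With a_k = 6^k, b_n = sum_{k=0}^{n} C(n, k) 6^k = (1 + 6)^n by the binomial theorem.
For n = 60: (1 + 6)^60 = 7^60 = 508021860739623365322188197652216501772434524836001.

508021860739623365322188197652216501772434524836001


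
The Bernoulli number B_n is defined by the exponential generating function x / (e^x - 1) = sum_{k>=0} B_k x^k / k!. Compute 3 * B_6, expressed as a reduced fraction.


Bernoulli numbers can also be computed recursively via B_0 = 1 and sum_{j=0}^{m} C(m+1, j) B_j = 0 for m >= 1. Odd-index Bernoulli numbers vanish for k >= 3.
Computing B_6 = 1/42, so 3 * B_6 = 3 * 1/42 = 1/14.

1/14


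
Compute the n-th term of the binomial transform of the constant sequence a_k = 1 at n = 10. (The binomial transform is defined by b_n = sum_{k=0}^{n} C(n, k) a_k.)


With a_k = 1 for all k, b_n = sum_{k=0}^{n} C(n, k) = 2^n by the binomial theorem.
For n = 10: 2^10 = 1024.

1024
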